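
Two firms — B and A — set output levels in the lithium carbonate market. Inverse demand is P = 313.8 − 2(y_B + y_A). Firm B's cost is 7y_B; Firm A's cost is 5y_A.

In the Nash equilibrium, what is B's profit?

5161.28

Firm B's profit: π = y_B(313.8 − 2(y_B + y_A)) − 7y_B.
∂π/∂y_B = 306.8 − 4y_B − 2y_A = 0, so y_B = 76.7 − 0.5y_A.
By the same steps for A: y_A = 77.2 − 0.5y_B.
Substituting the second reaction function into the first: y_B = 76.7 − 0.5(77.2 − 0.5y_B), which gives 0.75y_B = 38.1 ⇒ y_B = 50.8.
Then y_A = 77.2 − 0.5·50.8 = 51.8.
Price P = 313.8 − 2·102.6 = 108.6.
B's profit: (108.6 − 7)·50.8 = 5161.28.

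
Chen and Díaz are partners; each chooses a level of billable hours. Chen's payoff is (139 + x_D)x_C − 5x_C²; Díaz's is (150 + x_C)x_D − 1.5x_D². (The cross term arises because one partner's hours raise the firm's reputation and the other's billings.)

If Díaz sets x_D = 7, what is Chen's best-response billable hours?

Expanding Chen's payoff: 139x_C + x_Dx_C − 5x_C².
∂π/∂x_C = 139 + x_D − 10x_C = 0, so x_C = 13.9 + 0.1x_D.
At x_D = 7: x_C = 13.9 + 0.1·7 = 14.6.

14.6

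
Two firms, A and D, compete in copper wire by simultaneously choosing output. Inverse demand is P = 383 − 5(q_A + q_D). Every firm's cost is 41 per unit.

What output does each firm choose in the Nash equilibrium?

22.8

Firm A's profit: π = q_A(383 − 5(q_A + q_D)) − 41q_A.
∂π/∂q_A = 342 − 10q_A − 5q_D = 0, so q_A = 34.2 − 0.5q_D.
The game is symmetric, so in equilibrium q_D = q_A: the reaction function gives 1.5q_A = 34.2, hence q_A = 22.8.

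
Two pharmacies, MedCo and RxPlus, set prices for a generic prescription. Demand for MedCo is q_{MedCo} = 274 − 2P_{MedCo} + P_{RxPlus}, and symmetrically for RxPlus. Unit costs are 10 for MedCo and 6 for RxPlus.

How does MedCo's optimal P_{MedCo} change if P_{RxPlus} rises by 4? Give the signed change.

1

MedCo's profit: π = (P_{MedCo} − 10)(274 − 2P_{MedCo} + P_{RxPlus}).
∂π/∂P_{MedCo} = 294 − 4P_{MedCo} + P_{RxPlus} = 0 ⇒ P_{MedCo} = 73.5 + 0.25P_{RxPlus}.
The reaction-function slope is 0.25, so a 4-unit rise in P_{RxPlus} moves P_{MedCo} by 0.25 × 4 = 1. MedCo's best response rises — the actions are strategic complements.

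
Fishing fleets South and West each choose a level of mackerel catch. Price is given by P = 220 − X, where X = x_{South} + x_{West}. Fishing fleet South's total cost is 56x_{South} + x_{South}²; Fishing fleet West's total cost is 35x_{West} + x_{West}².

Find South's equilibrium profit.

1971.92

Fishing fleet South's profit: π = x_{South}(220 − (x_{South} + x_{West})) − 56x_{South} − x_{South}².
∂π/∂x_{South} = 164 − 4x_{South} − x_{West} = 0, so x_{South} = 41 − 0.25x_{West}.
By the same steps for West: x_{West} = 46.25 − 0.25x_{South}.
Plugging x_{West} into South's best response: x_{South} = 41 − 0.25(46.25 − 0.25x_{South}) ⇒ 0.9375x_{South} = 29.4375, so x_{South} = 31.4.
Then x_{West} = 46.25 − 0.25·31.4 = 38.4.
Price P = 220 − 69.8 = 150.2.
South's profit: (150.2 − 56)·31.4 − (31.4)² = 1971.92.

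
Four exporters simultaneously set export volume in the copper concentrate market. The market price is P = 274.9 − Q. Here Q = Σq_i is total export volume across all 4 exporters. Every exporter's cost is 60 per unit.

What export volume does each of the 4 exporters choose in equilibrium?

42.98

A representative exporter's profit is π_i = q_i(274.9 − Q) − 60q_i, with Q = q_i + Σ_{j≠i} q_j.
First-order condition: 214.9 − 2q_i − Σ_{j≠i} q_j = 0.
Imposing symmetry (q_j = q for all j) turns Σ_{j≠i} q_j into 3q, so 214.9 = 5q and q = 42.98.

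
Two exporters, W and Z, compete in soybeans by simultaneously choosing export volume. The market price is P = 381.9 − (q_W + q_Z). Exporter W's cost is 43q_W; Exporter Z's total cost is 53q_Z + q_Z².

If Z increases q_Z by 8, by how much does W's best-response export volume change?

-4

Exporter W's profit: π = q_W(381.9 − (q_W + q_Z)) − 43q_W.
∂π/∂q_W = 338.9 − 2q_W − q_Z = 0, so q_W = 169.45 − 0.5q_Z.
The reaction-function slope is −0.5, so an 8-unit rise in q_Z moves q_W by −0.5 × 8 = −4. W's best response falls — the actions are strategic substitutes.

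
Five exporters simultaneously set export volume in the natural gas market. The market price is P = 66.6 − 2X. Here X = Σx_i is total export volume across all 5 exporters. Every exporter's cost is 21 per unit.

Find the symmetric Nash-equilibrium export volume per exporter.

3.8

A representative exporter's profit is π_i = x_i(66.6 − 2X) − 21x_i, with X = x_i + Σ_{j≠i} x_j.
First-order condition: 45.6 − 4x_i − 2Σ_{j≠i} x_j = 0.
In a symmetric equilibrium every exporter chooses the same x, so Σ_{j≠i} x_j = 4x. The condition becomes 45.6 − 12x = 0, giving x = 45.6/12 = 3.8.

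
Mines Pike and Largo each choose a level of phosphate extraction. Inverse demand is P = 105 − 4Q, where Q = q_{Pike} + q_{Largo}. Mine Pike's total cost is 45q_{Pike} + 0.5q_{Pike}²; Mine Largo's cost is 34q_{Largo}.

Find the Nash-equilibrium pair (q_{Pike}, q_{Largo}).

Mine Pike's profit: π = q_{Pike}(105 − 4(q_{Pike} + q_{Largo})) − 45q_{Pike} − 0.5q_{Pike}².
∂π/∂q_{Pike} = 60 − 9q_{Pike} − 4q_{Largo} = 0, so q_{Pike} = 20/3 − (4/9)q_{Largo}.
For Largo: ∂π/∂q_{Largo} = 71 − 8q_{Largo} − 4q_{Pike} = 0 ⇒ q_{Largo} = 8.875 − 0.5q_{Pike}.
Substituting the second reaction function into the first: q_{Pike} = 20/3 − (4/9)(8.875 − 0.5q_{Pike}), which gives (7/9)q_{Pike} = 49/18 ⇒ q_{Pike} = 3.5.
Then q_{Largo} = 8.875 − 0.5·3.5 = 7.125.

3.5, 7.125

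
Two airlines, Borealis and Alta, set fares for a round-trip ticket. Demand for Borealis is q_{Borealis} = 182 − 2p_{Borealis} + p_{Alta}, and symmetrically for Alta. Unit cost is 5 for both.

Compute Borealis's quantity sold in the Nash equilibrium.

Borealis's profit: π = (p_{Borealis} − 5)(182 − 2p_{Borealis} + p_{Alta}).
∂π/∂p_{Borealis} = 192 − 4p_{Borealis} + p_{Alta} = 0 ⇒ p_{Borealis} = 48 + 0.25p_{Alta}.
Setting p_{Borealis} = p_{Alta} in the reaction function: p_{Borealis} = 48 + 0.25p_{Borealis}, so p_{Borealis} = 48 / 0.75 = 64.
q_{Borealis} = 182 − 2·64 + 64 = 118.

118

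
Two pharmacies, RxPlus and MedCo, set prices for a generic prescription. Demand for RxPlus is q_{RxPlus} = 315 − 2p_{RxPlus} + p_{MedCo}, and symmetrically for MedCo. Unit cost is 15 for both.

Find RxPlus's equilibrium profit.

RxPlus's profit: π = (p_{RxPlus} − 15)(315 − 2p_{RxPlus} + p_{MedCo}).
∂π/∂p_{RxPlus} = 345 − 4p_{RxPlus} + p_{MedCo} = 0 ⇒ p_{RxPlus} = 86.25 + 0.25p_{MedCo}.
By symmetry p_{MedCo} = p_{RxPlus}; substituting into the reaction function, 0.75p_{RxPlus} = 86.25 and p_{RxPlus} = 115.
q_{RxPlus} = 315 − 2·115 + 115 = 200.
Profit = (115 − 15)·200 = 20000.

20000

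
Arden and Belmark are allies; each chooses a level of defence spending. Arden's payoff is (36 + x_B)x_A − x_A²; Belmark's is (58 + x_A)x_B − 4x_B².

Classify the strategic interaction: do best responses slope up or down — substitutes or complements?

Expanding Arden's payoff: 36x_A + x_Bx_A − x_A².
∂π/∂x_A = 36 + x_B − 2x_A = 0, so x_A = 18 + 0.5x_B.
The best-response slope dx_A/dx_B = 0.5 > 0: the reaction function is upward-sloping, so the choices are strategic complements.

strategic complements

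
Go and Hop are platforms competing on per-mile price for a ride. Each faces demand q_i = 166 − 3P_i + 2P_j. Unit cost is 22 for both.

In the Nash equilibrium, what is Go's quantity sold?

Go's profit: π = (P_{Go} − 22)(166 − 3P_{Go} + 2P_{Hop}).
∂π/∂P_{Go} = 232 − 6P_{Go} + 2P_{Hop} = 0 ⇒ P_{Go} = 116/3 + (1/3)P_{Hop}.
By symmetry P_{Hop} = P_{Go}; substituting into the reaction function, (2/3)P_{Go} = 116/3 and P_{Go} = 58.
q_{Go} = 166 − 3·58 + 2·58 = 108.

108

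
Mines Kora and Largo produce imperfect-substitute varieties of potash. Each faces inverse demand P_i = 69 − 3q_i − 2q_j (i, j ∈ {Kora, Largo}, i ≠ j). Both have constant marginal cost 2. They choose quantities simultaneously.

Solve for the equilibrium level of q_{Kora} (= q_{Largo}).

Mine Kora's profit: π = q_{Kora}(69 − 3q_{Kora} − 2q_{Largo}) − 2q_{Kora}.
∂π/∂q_{Kora} = 67 − 6q_{Kora} − 2q_{Largo} = 0 ⇒ q_{Kora} = 67/6 − (1/3)q_{Largo}.
The game is symmetric, so in equilibrium q_{Largo} = q_{Kora}: the reaction function gives (4/3)q_{Kora} = 67/6, hence q_{Kora} = 8.375.

8.375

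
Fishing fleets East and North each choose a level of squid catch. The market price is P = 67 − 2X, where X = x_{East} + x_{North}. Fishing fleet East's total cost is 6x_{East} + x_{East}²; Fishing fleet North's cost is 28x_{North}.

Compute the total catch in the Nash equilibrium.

Fishing fleet East's profit: π = x_{East}(67 − 2(x_{East} + x_{North})) − 6x_{East} − x_{East}².
∂π/∂x_{East} = 61 − 6x_{East} − 2x_{North} = 0, so x_{East} = 61/6 − (1/3)x_{North}.
For North: ∂π/∂x_{North} = 39 − 4x_{North} − 2x_{East} = 0 ⇒ x_{North} = 9.75 − 0.5x_{East}.
Solving the two reaction functions simultaneously: (1 − (−1/3)(−0.5))x_{East} = 61/6 − (1/3)·9.75, so (5/6)x_{East} = 83/12 and x_{East} = 8.3.
Then x_{North} = 9.75 − 0.5·8.3 = 5.6.
Total catch: 8.3 + 5.6 = 13.9.

13.9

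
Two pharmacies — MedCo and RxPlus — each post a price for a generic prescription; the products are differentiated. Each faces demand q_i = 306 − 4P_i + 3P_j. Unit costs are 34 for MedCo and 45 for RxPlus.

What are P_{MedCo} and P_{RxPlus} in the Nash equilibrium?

90.8, 94.8

MedCo's profit: π = (P_{MedCo} − 34)(306 − 4P_{MedCo} + 3P_{RxPlus}).
∂π/∂P_{MedCo} = 442 − 8P_{MedCo} + 3P_{RxPlus} = 0 ⇒ P_{MedCo} = 55.25 + 0.375P_{RxPlus}.
Similarly P_{RxPlus} = 60.75 + 0.375P_{MedCo}.
Solving the two reaction functions simultaneously: (1 − (0.375)(0.375))P_{MedCo} = 55.25 + 0.375·60.75, so (55/64)P_{MedCo} = 2497/32 and P_{MedCo} = 90.8.
Then P_{RxPlus} = 60.75 + 0.375·90.8 = 94.8.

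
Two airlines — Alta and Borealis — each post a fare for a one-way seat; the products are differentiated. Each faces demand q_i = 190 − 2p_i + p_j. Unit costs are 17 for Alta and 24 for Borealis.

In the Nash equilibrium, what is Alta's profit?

6867.92

Alta's profit: π = (p_{Alta} − 17)(190 − 2p_{Alta} + p_{Borealis}).
∂π/∂p_{Alta} = 224 − 4p_{Alta} + p_{Borealis} = 0 ⇒ p_{Alta} = 56 + 0.25p_{Borealis}.
Similarly p_{Borealis} = 59.5 + 0.25p_{Alta}.
Solving the two reaction functions simultaneously: (1 − (0.25)(0.25))p_{Alta} = 56 + 0.25·59.5, so 0.9375p_{Alta} = 70.875 and p_{Alta} = 75.6.
Then p_{Borealis} = 59.5 + 0.25·75.6 = 78.4.
q_{Alta} = 190 − 2·75.6 + 78.4 = 117.2.
Profit = (75.6 − 17)·117.2 = 6867.92.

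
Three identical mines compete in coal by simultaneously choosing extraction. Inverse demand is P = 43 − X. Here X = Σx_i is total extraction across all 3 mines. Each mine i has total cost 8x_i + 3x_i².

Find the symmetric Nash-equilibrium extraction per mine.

A representative mine's profit is π_i = x_i(43 − X) − 8x_i − 3x_i², with X = x_i + Σ_{j≠i} x_j.
First-order condition: 35 − 8x_i − Σ_{j≠i} x_j = 0.
In a symmetric equilibrium every mine chooses the same x, so Σ_{j≠i} x_j = 2x. The condition becomes 35 − 10x = 0, giving x = 35/10 = 3.5.

3.5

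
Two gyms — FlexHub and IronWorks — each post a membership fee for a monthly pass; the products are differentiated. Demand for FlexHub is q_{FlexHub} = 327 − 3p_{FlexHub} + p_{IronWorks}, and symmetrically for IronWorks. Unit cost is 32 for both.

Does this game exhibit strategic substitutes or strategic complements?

FlexHub's profit: π = (p_{FlexHub} − 32)(327 − 3p_{FlexHub} + p_{IronWorks}).
∂π/∂p_{FlexHub} = 423 − 6p_{FlexHub} + p_{IronWorks} = 0 ⇒ p_{FlexHub} = 70.5 + (1/6)p_{IronWorks}.
The best-response slope dp_{FlexHub}/dp_{IronWorks} = 1/6 > 0: the reaction function is upward-sloping, so the choices are strategic complements.

strategic complements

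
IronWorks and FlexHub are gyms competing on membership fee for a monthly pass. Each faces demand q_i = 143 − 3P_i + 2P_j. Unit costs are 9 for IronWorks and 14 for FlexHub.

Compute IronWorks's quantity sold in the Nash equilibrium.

IronWorks's profit: π = (P_{IronWorks} − 9)(143 − 3P_{IronWorks} + 2P_{FlexHub}).
∂π/∂P_{IronWorks} = 170 − 6P_{IronWorks} + 2P_{FlexHub} = 0 ⇒ P_{IronWorks} = 85/3 + (1/3)P_{FlexHub}.
Similarly P_{FlexHub} = 185/6 + (1/3)P_{IronWorks}.
Substituting the second reaction function into the first: P_{IronWorks} = 85/3 + (1/3)(185/6 + (1/3)P_{IronWorks}), which gives (8/9)P_{IronWorks} = 695/18 ⇒ P_{IronWorks} = 43.4375.
Then P_{FlexHub} = 185/6 + (1/3)·43.4375 = 45.3125.
q_{IronWorks} = 143 − 3·43.4375 + 2·45.3125 = 103.3125.

103.3125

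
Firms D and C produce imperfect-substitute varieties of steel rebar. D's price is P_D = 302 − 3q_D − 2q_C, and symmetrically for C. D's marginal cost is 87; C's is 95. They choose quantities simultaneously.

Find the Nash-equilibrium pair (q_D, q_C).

27.375, 25.375

Firm D's profit: π = q_D(302 − 3q_D − 2q_C) − 87q_D.
∂π/∂q_D = 215 − 6q_D − 2q_C = 0 ⇒ q_D = 215/6 − (1/3)q_C.
Similarly q_C = 34.5 − (1/3)q_D.
Plugging q_C into D's best response: q_D = 215/6 − (1/3)(34.5 − (1/3)q_D) ⇒ (8/9)q_D = 73/3, so q_D = 27.375.
Then q_C = 34.5 − (1/3)·27.375 = 25.375.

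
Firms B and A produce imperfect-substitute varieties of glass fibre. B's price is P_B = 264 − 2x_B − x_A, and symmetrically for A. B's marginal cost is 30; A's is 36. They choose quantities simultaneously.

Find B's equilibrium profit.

4455.68

Firm B's profit: π = x_B(264 − 2x_B − x_A) − 30x_B.
∂π/∂x_B = 234 − 4x_B − x_A = 0 ⇒ x_B = 58.5 − 0.25x_A.
Similarly x_A = 57 − 0.25x_B.
Substituting the second reaction function into the first: x_B = 58.5 − 0.25(57 − 0.25x_B), which gives 0.9375x_B = 44.25 ⇒ x_B = 47.2.
Then x_A = 57 − 0.25·47.2 = 45.2.
P_B = 264 − 2·47.2 − 45.2 = 124.4.
Profit = (124.4 − 30)·47.2 = 4455.68.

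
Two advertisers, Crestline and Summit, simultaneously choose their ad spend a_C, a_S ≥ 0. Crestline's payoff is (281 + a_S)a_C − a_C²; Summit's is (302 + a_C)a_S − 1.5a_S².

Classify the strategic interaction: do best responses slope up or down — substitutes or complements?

Expanding Crestline's payoff: 281a_C + a_Sa_C − a_C².
∂π/∂a_C = 281 + a_S − 2a_C = 0, so a_C = 140.5 + 0.5a_S.
The best-response slope da_C/da_S = 0.5 > 0: the reaction function is upward-sloping, so the choices are strategic complements.

strategic complements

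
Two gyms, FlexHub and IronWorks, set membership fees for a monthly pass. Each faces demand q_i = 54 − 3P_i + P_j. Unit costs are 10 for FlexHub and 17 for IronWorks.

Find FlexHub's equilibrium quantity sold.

FlexHub's profit: π = (P_{FlexHub} − 10)(54 − 3P_{FlexHub} + P_{IronWorks}).
∂π/∂P_{FlexHub} = 84 − 6P_{FlexHub} + P_{IronWorks} = 0 ⇒ P_{FlexHub} = 14 + (1/6)P_{IronWorks}.
Similarly P_{IronWorks} = 17.5 + (1/6)P_{FlexHub}.
Substituting the second reaction function into the first: P_{FlexHub} = 14 + (1/6)(17.5 + (1/6)P_{FlexHub}), which gives (35/36)P_{FlexHub} = 203/12 ⇒ P_{FlexHub} = 17.4.
Then P_{IronWorks} = 17.5 + (1/6)·17.4 = 20.4.
q_{FlexHub} = 54 − 3·17.4 + 20.4 = 22.2.

22.2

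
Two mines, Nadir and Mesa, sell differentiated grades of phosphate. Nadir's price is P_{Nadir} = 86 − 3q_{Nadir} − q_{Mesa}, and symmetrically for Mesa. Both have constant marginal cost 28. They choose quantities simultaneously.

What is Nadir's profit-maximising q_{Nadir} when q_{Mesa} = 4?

Mine Nadir's profit: π = q_{Nadir}(86 − 3q_{Nadir} − q_{Mesa}) − 28q_{Nadir}.
∂π/∂q_{Nadir} = 58 − 6q_{Nadir} − q_{Mesa} = 0 ⇒ q_{Nadir} = 29/3 − (1/6)q_{Mesa}.
At q_{Mesa} = 4: q_{Nadir} = 29/3 − (1/6)·4 = 9.

9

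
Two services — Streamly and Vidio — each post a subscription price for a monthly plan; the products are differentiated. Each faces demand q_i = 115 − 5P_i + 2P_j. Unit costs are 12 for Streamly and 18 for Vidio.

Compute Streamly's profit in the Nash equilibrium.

551.25

Streamly's profit: π = (P_{Streamly} − 12)(115 − 5P_{Streamly} + 2P_{Vidio}).
∂π/∂P_{Streamly} = 175 − 10P_{Streamly} + 2P_{Vidio} = 0 ⇒ P_{Streamly} = 17.5 + 0.2P_{Vidio}.
Similarly P_{Vidio} = 20.5 + 0.2P_{Streamly}.
Substituting the second reaction function into the first: P_{Streamly} = 17.5 + 0.2(20.5 + 0.2P_{Streamly}), which gives 0.96P_{Streamly} = 21.6 ⇒ P_{Streamly} = 22.5.
Then P_{Vidio} = 20.5 + 0.2·22.5 = 25.
q_{Streamly} = 115 − 5·22.5 + 2·25 = 52.5.
Profit = (22.5 − 12)·52.5 = 551.25.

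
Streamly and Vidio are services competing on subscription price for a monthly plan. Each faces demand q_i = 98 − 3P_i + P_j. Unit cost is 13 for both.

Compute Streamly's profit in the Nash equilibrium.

Streamly's profit: π = (P_{Streamly} − 13)(98 − 3P_{Streamly} + P_{Vidio}).
∂π/∂P_{Streamly} = 137 − 6P_{Streamly} + P_{Vidio} = 0 ⇒ P_{Streamly} = 137/6 + (1/6)P_{Vidio}.
The game is symmetric, so in equilibrium P_{Vidio} = P_{Streamly}: the reaction function gives (5/6)P_{Streamly} = 137/6, hence P_{Streamly} = 27.4.
q_{Streamly} = 98 − 3·27.4 + 27.4 = 43.2.
Profit = (27.4 − 13)·43.2 = 622.08.

622.08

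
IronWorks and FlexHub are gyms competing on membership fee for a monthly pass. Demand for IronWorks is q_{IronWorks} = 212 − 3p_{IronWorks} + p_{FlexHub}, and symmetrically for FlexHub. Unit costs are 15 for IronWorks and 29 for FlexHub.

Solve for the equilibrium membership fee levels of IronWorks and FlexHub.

IronWorks's profit: π = (p_{IronWorks} − 15)(212 − 3p_{IronWorks} + p_{FlexHub}).
∂π/∂p_{IronWorks} = 257 − 6p_{IronWorks} + p_{FlexHub} = 0 ⇒ p_{IronWorks} = 257/6 + (1/6)p_{FlexHub}.
Similarly p_{FlexHub} = 299/6 + (1/6)p_{IronWorks}.
Plugging p_{FlexHub} into IronWorks's best response: p_{IronWorks} = 257/6 + (1/6)(299/6 + (1/6)p_{IronWorks}) ⇒ (35/36)p_{IronWorks} = 1841/36, so p_{IronWorks} = 52.6.
Then p_{FlexHub} = 299/6 + (1/6)·52.6 = 58.6.

52.6, 58.6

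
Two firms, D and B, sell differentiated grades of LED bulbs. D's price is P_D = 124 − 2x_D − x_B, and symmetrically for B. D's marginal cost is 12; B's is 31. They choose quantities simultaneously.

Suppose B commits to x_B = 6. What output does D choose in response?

26.5

Firm D's profit: π = x_D(124 − 2x_D − x_B) − 12x_D.
∂π/∂x_D = 112 − 4x_D − x_B = 0 ⇒ x_D = 28 − 0.25x_B.
At x_B = 6: x_D = 28 − 0.25·6 = 26.5.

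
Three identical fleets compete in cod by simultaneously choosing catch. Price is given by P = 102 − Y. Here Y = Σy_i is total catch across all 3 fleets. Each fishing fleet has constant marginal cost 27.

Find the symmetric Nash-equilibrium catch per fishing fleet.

18.75

A representative fishing fleet's profit is π_i = y_i(102 − Y) − 27y_i, with Y = y_i + Σ_{j≠i} y_j.
First-order condition: 75 − 2y_i − Σ_{j≠i} y_j = 0.
With identical fishing fleets, set every y_j = y: then 75 − 2y − 2y = 0, i.e. y = 75/4 = 18.75.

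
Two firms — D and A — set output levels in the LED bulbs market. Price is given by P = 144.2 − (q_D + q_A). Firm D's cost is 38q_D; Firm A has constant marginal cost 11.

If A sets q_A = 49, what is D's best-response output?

28.6

Firm D's profit: π = q_D(144.2 − (q_D + q_A)) − 38q_D.
∂π/∂q_D = 106.2 − 2q_D − q_A = 0, so q_D = 53.1 − 0.5q_A.
At q_A = 49: q_D = 53.1 − 0.5·49 = 28.6.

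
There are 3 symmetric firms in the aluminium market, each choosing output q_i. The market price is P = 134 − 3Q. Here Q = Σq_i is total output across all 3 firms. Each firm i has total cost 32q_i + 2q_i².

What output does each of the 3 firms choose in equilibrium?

A representative firm's profit is π_i = q_i(134 − 3Q) − 32q_i − 2q_i², with Q = q_i + Σ_{j≠i} q_j.
First-order condition: 102 − 10q_i − 3Σ_{j≠i} q_j = 0.
With identical firms, set every q_j = q: then 102 − 10q − 6q = 0, i.e. q = 102/16 = 6.375.

6.375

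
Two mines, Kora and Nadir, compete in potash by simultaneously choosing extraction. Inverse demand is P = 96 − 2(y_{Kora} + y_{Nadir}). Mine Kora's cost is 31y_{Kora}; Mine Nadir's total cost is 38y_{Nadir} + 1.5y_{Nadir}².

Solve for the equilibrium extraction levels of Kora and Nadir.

Mine Kora's profit: π = y_{Kora}(96 − 2(y_{Kora} + y_{Nadir})) − 31y_{Kora}.
∂π/∂y_{Kora} = 65 − 4y_{Kora} − 2y_{Nadir} = 0, so y_{Kora} = 16.25 − 0.5y_{Nadir}.
For Nadir: ∂π/∂y_{Nadir} = 58 − 7y_{Nadir} − 2y_{Kora} = 0 ⇒ y_{Nadir} = 58/7 − (2/7)y_{Kora}.
Solving the two reaction functions simultaneously: (1 − (−0.5)(−2/7))y_{Kora} = 16.25 − 0.5·(58/7), so (6/7)y_{Kora} = 339/28 and y_{Kora} = 14.125.
Then y_{Nadir} = 58/7 − (2/7)·14.125 = 4.25.

14.125, 4.25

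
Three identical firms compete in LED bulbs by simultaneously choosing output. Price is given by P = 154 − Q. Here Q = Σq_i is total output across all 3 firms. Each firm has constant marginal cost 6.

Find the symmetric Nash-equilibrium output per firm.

37

A representative firm's profit is π_i = q_i(154 − Q) − 6q_i, with Q = q_i + Σ_{j≠i} q_j.
First-order condition: 148 − 2q_i − Σ_{j≠i} q_j = 0.
With identical firms, set every q_j = q: then 148 − 2q − 2q = 0, i.e. q = 148/4 = 37.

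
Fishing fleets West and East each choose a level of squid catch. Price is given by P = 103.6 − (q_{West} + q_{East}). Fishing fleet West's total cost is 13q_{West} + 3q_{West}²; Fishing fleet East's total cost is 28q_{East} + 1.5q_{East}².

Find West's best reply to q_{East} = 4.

10.825

Fishing fleet West's profit: π = q_{West}(103.6 − (q_{West} + q_{East})) − 13q_{West} − 3q_{West}².
∂π/∂q_{West} = 90.6 − 8q_{West} − q_{East} = 0, so q_{West} = 11.325 − 0.125q_{East}.
At q_{East} = 4: q_{West} = 11.325 − 0.125·4 = 10.825.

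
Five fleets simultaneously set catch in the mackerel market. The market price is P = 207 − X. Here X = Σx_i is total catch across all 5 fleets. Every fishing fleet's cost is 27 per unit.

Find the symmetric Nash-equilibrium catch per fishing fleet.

30

A representative fishing fleet's profit is π_i = x_i(207 − X) − 27x_i, with X = x_i + Σ_{j≠i} x_j.
First-order condition: 180 − 2x_i − Σ_{j≠i} x_j = 0.
In a symmetric equilibrium every fishing fleet chooses the same x, so Σ_{j≠i} x_j = 4x. The condition becomes 180 − 6x = 0, giving x = 180/6 = 30.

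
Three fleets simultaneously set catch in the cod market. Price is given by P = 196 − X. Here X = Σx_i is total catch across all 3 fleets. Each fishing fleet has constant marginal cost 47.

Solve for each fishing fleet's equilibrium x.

A representative fishing fleet's profit is π_i = x_i(196 − X) − 47x_i, with X = x_i + Σ_{j≠i} x_j.
First-order condition: 149 − 2x_i − Σ_{j≠i} x_j = 0.
Imposing symmetry (x_j = x for all j) turns Σ_{j≠i} x_j into 2x, so 149 = 4x and x = 37.25.

37.25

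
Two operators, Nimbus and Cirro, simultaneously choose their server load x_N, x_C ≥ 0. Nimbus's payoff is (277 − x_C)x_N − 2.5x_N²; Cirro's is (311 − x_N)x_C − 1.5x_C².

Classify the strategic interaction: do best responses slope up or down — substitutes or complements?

strategic substitutes

Expanding Nimbus's payoff: 277x_N − x_Cx_N − 2.5x_N².
∂π/∂x_N = 277 − x_C − 5x_N = 0, so x_N = 55.4 − 0.2x_C.
The best-response slope dx_N/dx_C = −0.2 < 0: the reaction function is downward-sloping, so the choices are strategic substitutes.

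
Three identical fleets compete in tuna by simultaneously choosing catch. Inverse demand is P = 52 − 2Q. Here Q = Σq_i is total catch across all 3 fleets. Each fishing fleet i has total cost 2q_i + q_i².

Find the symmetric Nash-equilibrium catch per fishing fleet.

A representative fishing fleet's profit is π_i = q_i(52 − 2Q) − 2q_i − q_i², with Q = q_i + Σ_{j≠i} q_j.
First-order condition: 50 − 6q_i − 2Σ_{j≠i} q_j = 0.
In a symmetric equilibrium every fishing fleet chooses the same q, so Σ_{j≠i} q_j = 2q. The condition becomes 50 − 10q = 0, giving q = 50/10 = 5.

5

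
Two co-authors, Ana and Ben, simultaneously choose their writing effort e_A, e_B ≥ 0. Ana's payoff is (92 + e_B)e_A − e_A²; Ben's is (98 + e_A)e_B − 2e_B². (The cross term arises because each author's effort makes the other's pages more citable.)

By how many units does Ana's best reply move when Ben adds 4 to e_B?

2

Expanding Ana's payoff: 92e_A + e_Be_A − e_A².
∂π/∂e_A = 92 + e_B − 2e_A = 0, so e_A = 46 + 0.5e_B.
The reaction-function slope is 0.5, so a 4-unit rise in e_B moves e_A by 0.5 × 4 = 2. Ana's best response rises — the actions are strategic complements.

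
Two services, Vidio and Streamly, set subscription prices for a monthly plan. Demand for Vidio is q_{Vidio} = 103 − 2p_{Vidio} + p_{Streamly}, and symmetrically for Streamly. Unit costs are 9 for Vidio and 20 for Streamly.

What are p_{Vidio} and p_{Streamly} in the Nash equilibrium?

Vidio's profit: π = (p_{Vidio} − 9)(103 − 2p_{Vidio} + p_{Streamly}).
∂π/∂p_{Vidio} = 121 − 4p_{Vidio} + p_{Streamly} = 0 ⇒ p_{Vidio} = 30.25 + 0.25p_{Streamly}.
Similarly p_{Streamly} = 35.75 + 0.25p_{Vidio}.
Solving the two reaction functions simultaneously: (1 − (0.25)(0.25))p_{Vidio} = 30.25 + 0.25·35.75, so 0.9375p_{Vidio} = 39.1875 and p_{Vidio} = 41.8.
Then p_{Streamly} = 35.75 + 0.25·41.8 = 46.2.

41.8, 46.2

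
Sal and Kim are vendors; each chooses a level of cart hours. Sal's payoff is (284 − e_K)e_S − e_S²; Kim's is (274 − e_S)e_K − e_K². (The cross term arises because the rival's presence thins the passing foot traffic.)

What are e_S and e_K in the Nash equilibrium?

98, 88

Expanding Sal's payoff: 284e_S − e_Ke_S − e_S².
∂π/∂e_S = 284 − e_K − 2e_S = 0, so e_S = 142 − 0.5e_K.
Likewise for Kim: e_K = 137 − 0.5e_S.
Substituting the second reaction function into the first: e_S = 142 − 0.5(137 − 0.5e_S), which gives 0.75e_S = 73.5 ⇒ e_S = 98.
Then e_K = 137 − 0.5·98 = 88.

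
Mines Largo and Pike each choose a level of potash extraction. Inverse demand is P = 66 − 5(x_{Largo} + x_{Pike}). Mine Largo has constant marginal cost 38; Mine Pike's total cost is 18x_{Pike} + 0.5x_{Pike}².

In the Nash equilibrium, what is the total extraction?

4.8

Mine Largo's profit: π = x_{Largo}(66 − 5(x_{Largo} + x_{Pike})) − 38x_{Largo}.
∂π/∂x_{Largo} = 28 − 10x_{Largo} − 5x_{Pike} = 0, so x_{Largo} = 2.8 − 0.5x_{Pike}.
For Pike: ∂π/∂x_{Pike} = 48 − 11x_{Pike} − 5x_{Largo} = 0 ⇒ x_{Pike} = 48/11 − (5/11)x_{Largo}.
Solving the two reaction functions simultaneously: (1 − (−0.5)(−5/11))x_{Largo} = 2.8 − 0.5·(48/11), so (17/22)x_{Largo} = 34/55 and x_{Largo} = 0.8.
Then x_{Pike} = 48/11 − (5/11)·0.8 = 4.
Total extraction: 0.8 + 4 = 4.8.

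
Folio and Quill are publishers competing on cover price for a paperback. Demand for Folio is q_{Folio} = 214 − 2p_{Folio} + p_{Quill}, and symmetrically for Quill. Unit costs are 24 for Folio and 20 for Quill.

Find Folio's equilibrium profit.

Folio's profit: π = (p_{Folio} − 24)(214 − 2p_{Folio} + p_{Quill}).
∂π/∂p_{Folio} = 262 − 4p_{Folio} + p_{Quill} = 0 ⇒ p_{Folio} = 65.5 + 0.25p_{Quill}.
Similarly p_{Quill} = 63.5 + 0.25p_{Folio}.
Plugging p_{Quill} into Folio's best response: p_{Folio} = 65.5 + 0.25(63.5 + 0.25p_{Folio}) ⇒ 0.9375p_{Folio} = 81.375, so p_{Folio} = 86.8.
Then p_{Quill} = 63.5 + 0.25·86.8 = 85.2.
q_{Folio} = 214 − 2·86.8 + 85.2 = 125.6.
Profit = (86.8 − 24)·125.6 = 7887.68.

7887.68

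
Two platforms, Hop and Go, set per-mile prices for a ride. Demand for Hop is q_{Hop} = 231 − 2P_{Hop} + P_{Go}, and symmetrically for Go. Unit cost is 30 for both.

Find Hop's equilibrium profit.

8978

Hop's profit: π = (P_{Hop} − 30)(231 − 2P_{Hop} + P_{Go}).
∂π/∂P_{Hop} = 291 − 4P_{Hop} + P_{Go} = 0 ⇒ P_{Hop} = 72.75 + 0.25P_{Go}.
Setting P_{Hop} = P_{Go} in the reaction function: P_{Hop} = 72.75 + 0.25P_{Hop}, so P_{Hop} = 72.75 / 0.75 = 97.
q_{Hop} = 231 − 2·97 + 97 = 134.
Profit = (97 − 30)·134 = 8978.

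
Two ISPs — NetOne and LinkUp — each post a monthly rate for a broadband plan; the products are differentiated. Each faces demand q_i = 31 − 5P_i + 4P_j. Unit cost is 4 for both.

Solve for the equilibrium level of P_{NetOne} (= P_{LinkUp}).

8.5

NetOne's profit: π = (P_{NetOne} − 4)(31 − 5P_{NetOne} + 4P_{LinkUp}).
∂π/∂P_{NetOne} = 51 − 10P_{NetOne} + 4P_{LinkUp} = 0 ⇒ P_{NetOne} = 5.1 + 0.4P_{LinkUp}.
By symmetry P_{LinkUp} = P_{NetOne}; substituting into the reaction function, 0.6P_{NetOne} = 5.1 and P_{NetOne} = 8.5.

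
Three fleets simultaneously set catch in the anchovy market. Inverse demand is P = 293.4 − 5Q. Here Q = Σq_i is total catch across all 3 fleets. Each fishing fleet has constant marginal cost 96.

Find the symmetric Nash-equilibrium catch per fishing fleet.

9.87

A representative fishing fleet's profit is π_i = q_i(293.4 − 5Q) − 96q_i, with Q = q_i + Σ_{j≠i} q_j.
First-order condition: 197.4 − 10q_i − 5Σ_{j≠i} q_j = 0.
With identical fishing fleets, set every q_j = q: then 197.4 − 10q − 10q = 0, i.e. q = 197.4/20 = 9.87.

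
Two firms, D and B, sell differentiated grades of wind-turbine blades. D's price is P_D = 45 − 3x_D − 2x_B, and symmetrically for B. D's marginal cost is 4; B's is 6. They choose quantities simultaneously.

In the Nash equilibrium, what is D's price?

19.75

Firm D's profit: π = x_D(45 − 3x_D − 2x_B) − 4x_D.
∂π/∂x_D = 41 − 6x_D − 2x_B = 0 ⇒ x_D = 41/6 − (1/3)x_B.
Similarly x_B = 6.5 − (1/3)x_D.
Substituting the second reaction function into the first: x_D = 41/6 − (1/3)(6.5 − (1/3)x_D), which gives (8/9)x_D = 14/3 ⇒ x_D = 5.25.
Then x_B = 6.5 − (1/3)·5.25 = 4.75.
P_D = 45 − 3·5.25 − 2·4.75 = 19.75.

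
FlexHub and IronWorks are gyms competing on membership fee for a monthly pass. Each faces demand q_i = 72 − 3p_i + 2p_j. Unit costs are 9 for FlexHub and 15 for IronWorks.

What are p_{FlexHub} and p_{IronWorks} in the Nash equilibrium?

25.875, 28.125

FlexHub's profit: π = (p_{FlexHub} − 9)(72 − 3p_{FlexHub} + 2p_{IronWorks}).
∂π/∂p_{FlexHub} = 99 − 6p_{FlexHub} + 2p_{IronWorks} = 0 ⇒ p_{FlexHub} = 16.5 + (1/3)p_{IronWorks}.
Similarly p_{IronWorks} = 19.5 + (1/3)p_{FlexHub}.
Solving the two reaction functions simultaneously: (1 − (1/3)(1/3))p_{FlexHub} = 16.5 + (1/3)·19.5, so (8/9)p_{FlexHub} = 23 and p_{FlexHub} = 25.875.
Then p_{IronWorks} = 19.5 + (1/3)·25.875 = 28.125.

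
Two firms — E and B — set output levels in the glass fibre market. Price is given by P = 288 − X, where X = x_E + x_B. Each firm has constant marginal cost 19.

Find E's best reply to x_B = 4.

132.5

Firm E's profit: π = x_E(288 − (x_E + x_B)) − 19x_E.
∂π/∂x_E = 269 − 2x_E − x_B = 0, so x_E = 134.5 − 0.5x_B.
At x_B = 4: x_E = 134.5 − 0.5·4 = 132.5.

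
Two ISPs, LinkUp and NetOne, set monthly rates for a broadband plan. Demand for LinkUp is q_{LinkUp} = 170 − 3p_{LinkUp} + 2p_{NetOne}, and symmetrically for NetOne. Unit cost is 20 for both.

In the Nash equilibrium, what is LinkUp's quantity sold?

112.5

LinkUp's profit: π = (p_{LinkUp} − 20)(170 − 3p_{LinkUp} + 2p_{NetOne}).
∂π/∂p_{LinkUp} = 230 − 6p_{LinkUp} + 2p_{NetOne} = 0 ⇒ p_{LinkUp} = 115/3 + (1/3)p_{NetOne}.
Setting p_{LinkUp} = p_{NetOne} in the reaction function: p_{LinkUp} = 115/3 + (1/3)p_{LinkUp}, so p_{LinkUp} = (115/3) / (2/3) = 57.5.
q_{LinkUp} = 170 − 3·57.5 + 2·57.5 = 112.5.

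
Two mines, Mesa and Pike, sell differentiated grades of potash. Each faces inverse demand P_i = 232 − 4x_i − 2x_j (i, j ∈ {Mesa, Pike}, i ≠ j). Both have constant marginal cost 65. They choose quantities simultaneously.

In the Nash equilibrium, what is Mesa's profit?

Mine Mesa's profit: π = x_{Mesa}(232 − 4x_{Mesa} − 2x_{Pike}) − 65x_{Mesa}.
∂π/∂x_{Mesa} = 167 − 8x_{Mesa} − 2x_{Pike} = 0 ⇒ x_{Mesa} = 20.875 − 0.25x_{Pike}.
Setting x_{Mesa} = x_{Pike} in the reaction function: x_{Mesa} = 20.875 − 0.25x_{Mesa}, so x_{Mesa} = 20.875 / 1.25 = 16.7.
P_{Mesa} = 232 − 4·16.7 − 2·16.7 = 131.8.
Profit = (131.8 − 65)·16.7 = 1115.56.

1115.56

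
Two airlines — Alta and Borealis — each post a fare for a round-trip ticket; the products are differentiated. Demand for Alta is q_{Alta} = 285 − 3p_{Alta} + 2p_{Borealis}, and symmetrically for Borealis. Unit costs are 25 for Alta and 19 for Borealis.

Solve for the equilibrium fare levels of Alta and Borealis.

88.875, 86.625

Alta's profit: π = (p_{Alta} − 25)(285 − 3p_{Alta} + 2p_{Borealis}).
∂π/∂p_{Alta} = 360 − 6p_{Alta} + 2p_{Borealis} = 0 ⇒ p_{Alta} = 60 + (1/3)p_{Borealis}.
Similarly p_{Borealis} = 57 + (1/3)p_{Alta}.
Plugging p_{Borealis} into Alta's best response: p_{Alta} = 60 + (1/3)(57 + (1/3)p_{Alta}) ⇒ (8/9)p_{Alta} = 79, so p_{Alta} = 88.875.
Then p_{Borealis} = 57 + (1/3)·88.875 = 86.625.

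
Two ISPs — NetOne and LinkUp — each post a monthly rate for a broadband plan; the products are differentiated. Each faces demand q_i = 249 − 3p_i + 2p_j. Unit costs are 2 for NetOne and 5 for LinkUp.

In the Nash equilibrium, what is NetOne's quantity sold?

NetOne's profit: π = (p_{NetOne} − 2)(249 − 3p_{NetOne} + 2p_{LinkUp}).
∂π/∂p_{NetOne} = 255 − 6p_{NetOne} + 2p_{LinkUp} = 0 ⇒ p_{NetOne} = 42.5 + (1/3)p_{LinkUp}.
Similarly p_{LinkUp} = 44 + (1/3)p_{NetOne}.
Substituting the second reaction function into the first: p_{NetOne} = 42.5 + (1/3)(44 + (1/3)p_{NetOne}), which gives (8/9)p_{NetOne} = 343/6 ⇒ p_{NetOne} = 64.3125.
Then p_{LinkUp} = 44 + (1/3)·64.3125 = 65.4375.
q_{NetOne} = 249 − 3·64.3125 + 2·65.4375 = 186.9375.

186.9375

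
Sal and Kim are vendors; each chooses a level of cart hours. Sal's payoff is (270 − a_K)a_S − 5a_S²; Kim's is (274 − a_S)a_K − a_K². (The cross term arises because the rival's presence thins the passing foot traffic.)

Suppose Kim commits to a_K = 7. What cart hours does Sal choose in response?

26.3

Expanding Sal's payoff: 270a_S − a_Ka_S − 5a_S².
∂π/∂a_S = 270 − a_K − 10a_S = 0, so a_S = 27 − 0.1a_K.
At a_K = 7: a_S = 27 − 0.1·7 = 26.3.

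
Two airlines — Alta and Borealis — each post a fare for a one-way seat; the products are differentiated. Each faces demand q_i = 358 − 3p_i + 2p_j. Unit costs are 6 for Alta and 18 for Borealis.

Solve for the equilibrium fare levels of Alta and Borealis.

Alta's profit: π = (p_{Alta} − 6)(358 − 3p_{Alta} + 2p_{Borealis}).
∂π/∂p_{Alta} = 376 − 6p_{Alta} + 2p_{Borealis} = 0 ⇒ p_{Alta} = 188/3 + (1/3)p_{Borealis}.
Similarly p_{Borealis} = 206/3 + (1/3)p_{Alta}.
Solving the two reaction functions simultaneously: (1 − (1/3)(1/3))p_{Alta} = 188/3 + (1/3)·(206/3), so (8/9)p_{Alta} = 770/9 and p_{Alta} = 96.25.
Then p_{Borealis} = 206/3 + (1/3)·96.25 = 100.75.

96.25, 100.75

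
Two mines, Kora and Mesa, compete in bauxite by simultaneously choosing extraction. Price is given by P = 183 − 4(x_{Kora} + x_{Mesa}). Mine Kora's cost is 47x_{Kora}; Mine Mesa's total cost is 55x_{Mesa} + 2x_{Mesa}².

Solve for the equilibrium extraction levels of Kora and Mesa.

14, 6

Mine Kora's profit: π = x_{Kora}(183 − 4(x_{Kora} + x_{Mesa})) − 47x_{Kora}.
∂π/∂x_{Kora} = 136 − 8x_{Kora} − 4x_{Mesa} = 0, so x_{Kora} = 17 − 0.5x_{Mesa}.
For Mesa: ∂π/∂x_{Mesa} = 128 − 12x_{Mesa} − 4x_{Kora} = 0 ⇒ x_{Mesa} = 32/3 − (1/3)x_{Kora}.
Solving the two reaction functions simultaneously: (1 − (−0.5)(−1/3))x_{Kora} = 17 − 0.5·(32/3), so (5/6)x_{Kora} = 35/3 and x_{Kora} = 14.
Then x_{Mesa} = 32/3 − (1/3)·14 = 6.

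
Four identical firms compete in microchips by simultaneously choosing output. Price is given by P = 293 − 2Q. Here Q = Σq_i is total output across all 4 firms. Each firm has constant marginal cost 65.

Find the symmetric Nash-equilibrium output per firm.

A representative firm's profit is π_i = q_i(293 − 2Q) − 65q_i, with Q = q_i + Σ_{j≠i} q_j.
First-order condition: 228 − 4q_i − 2Σ_{j≠i} q_j = 0.
In a symmetric equilibrium every firm chooses the same q, so Σ_{j≠i} q_j = 3q. The condition becomes 228 − 10q = 0, giving q = 228/10 = 22.8.

22.8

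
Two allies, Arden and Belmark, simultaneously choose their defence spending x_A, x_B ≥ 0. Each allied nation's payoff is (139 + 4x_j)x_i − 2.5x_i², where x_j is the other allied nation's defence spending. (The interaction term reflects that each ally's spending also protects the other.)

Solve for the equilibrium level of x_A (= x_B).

139

Arden's payoff is (139 + 4x_B)x_A − 2.5x_A².
∂π/∂x_A = 139 + 4x_B − 5x_A = 0, so x_A = 27.8 + 0.8x_B.
By symmetry x_B = x_A; substituting into the reaction function, 0.2x_A = 27.8 and x_A = 139.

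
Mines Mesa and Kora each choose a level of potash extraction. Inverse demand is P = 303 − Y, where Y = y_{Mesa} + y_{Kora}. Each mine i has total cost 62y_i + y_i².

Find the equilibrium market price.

Mine Mesa's profit: π = y_{Mesa}(303 − (y_{Mesa} + y_{Kora})) − 62y_{Mesa} − y_{Mesa}².
∂π/∂y_{Mesa} = 241 − 4y_{Mesa} − y_{Kora} = 0, so y_{Mesa} = 60.25 − 0.25y_{Kora}.
The game is symmetric, so in equilibrium y_{Kora} = y_{Mesa}: the reaction function gives 1.25y_{Mesa} = 60.25, hence y_{Mesa} = 48.2.
Equilibrium price: P = 303 − 96.4 = 206.6.

206.6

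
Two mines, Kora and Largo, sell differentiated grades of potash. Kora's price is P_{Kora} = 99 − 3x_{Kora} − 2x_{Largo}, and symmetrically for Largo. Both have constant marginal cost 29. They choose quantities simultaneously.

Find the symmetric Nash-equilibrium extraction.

Mine Kora's profit: π = x_{Kora}(99 − 3x_{Kora} − 2x_{Largo}) − 29x_{Kora}.
∂π/∂x_{Kora} = 70 − 6x_{Kora} − 2x_{Largo} = 0 ⇒ x_{Kora} = 35/3 − (1/3)x_{Largo}.
Setting x_{Kora} = x_{Largo} in the reaction function: x_{Kora} = 35/3 − (1/3)x_{Kora}, so x_{Kora} = (35/3) / (4/3) = 8.75.

8.75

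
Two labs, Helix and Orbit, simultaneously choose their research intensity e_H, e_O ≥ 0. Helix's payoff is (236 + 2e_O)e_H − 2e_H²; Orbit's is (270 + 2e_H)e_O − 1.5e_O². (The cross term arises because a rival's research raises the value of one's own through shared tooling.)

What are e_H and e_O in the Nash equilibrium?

156, 194

Expanding Helix's payoff: 236e_H + 2e_Oe_H − 2e_H².
∂π/∂e_H = 236 + 2e_O − 4e_H = 0, so e_H = 59 + 0.5e_O.
Likewise for Orbit: e_O = 90 + (2/3)e_H.
Substituting the second reaction function into the first: e_H = 59 + 0.5(90 + (2/3)e_H), which gives (2/3)e_H = 104 ⇒ e_H = 156.
Then e_O = 90 + (2/3)·156 = 194.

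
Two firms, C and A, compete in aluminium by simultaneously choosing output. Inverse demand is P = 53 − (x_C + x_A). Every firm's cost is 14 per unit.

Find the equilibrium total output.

26

Firm C's profit: π = x_C(53 − (x_C + x_A)) − 14x_C.
∂π/∂x_C = 39 − 2x_C − x_A = 0, so x_C = 19.5 − 0.5x_A.
By symmetry x_A = x_C; substituting into the reaction function, 1.5x_C = 19.5 and x_C = 13.
Total output: 13 + 13 = 26.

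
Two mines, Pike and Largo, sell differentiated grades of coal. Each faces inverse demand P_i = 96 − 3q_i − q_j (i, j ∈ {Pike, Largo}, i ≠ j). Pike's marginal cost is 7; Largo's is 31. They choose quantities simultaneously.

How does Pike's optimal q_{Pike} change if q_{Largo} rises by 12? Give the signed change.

Mine Pike's profit: π = q_{Pike}(96 − 3q_{Pike} − q_{Largo}) − 7q_{Pike}.
∂π/∂q_{Pike} = 89 − 6q_{Pike} − q_{Largo} = 0 ⇒ q_{Pike} = 89/6 − (1/6)q_{Largo}.
The reaction-function slope is −1/6, so a 12-unit rise in q_{Largo} moves q_{Pike} by −1/6 × 12 = −2. Pike's best response falls — the actions are strategic substitutes.

-2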